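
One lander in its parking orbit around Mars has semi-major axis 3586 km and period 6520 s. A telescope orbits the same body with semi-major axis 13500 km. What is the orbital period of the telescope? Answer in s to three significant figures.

Kepler's third law: T² ∝ a³, so T₂ = T₁ (a₂/a₁)^(3/2).
a₂/a₁ = 3.765, (a₂/a₁)^(3/2) = 7.304.
T₂ = 6520 × 7.304 = 47620 s.

T₂ ≈ 47600 s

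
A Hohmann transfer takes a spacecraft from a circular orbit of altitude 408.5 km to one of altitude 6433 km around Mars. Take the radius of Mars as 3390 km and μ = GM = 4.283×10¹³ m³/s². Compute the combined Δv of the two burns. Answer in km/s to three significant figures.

r₁ = 3390 + 408.5 = 3798.5 km = 3.7985×10⁶ m.
r₂ = 3390 + 6433 = 9823.0 km = 9.8230×10⁶ m.
Transfer ellipse a_t = (r₁ + r₂)/2 = 6.811×10⁶ m.
At r₁: circular v_c1 = √(μ/r₁) = 3358 m/s; transfer-periapsis v_p = √[μ(2/r₁ − 1/a_t)] = 4033 m/s.
Δv₁ = v_p − v_c1 = 674.8 m/s.
At r₂: circular v_c2 = √(μ/r₂) = 2088 m/s; transfer-apoapsis v_a = √[μ(2/r₂ − 1/a_t)] = 1559 m/s.
Δv₂ = v_c2 − v_a = 528.7 m/s.
Total Δv = Δv₁ + Δv₂ = 1203 m/s = 1.203 km/s.

Δv_total ≈ 1.20 km/s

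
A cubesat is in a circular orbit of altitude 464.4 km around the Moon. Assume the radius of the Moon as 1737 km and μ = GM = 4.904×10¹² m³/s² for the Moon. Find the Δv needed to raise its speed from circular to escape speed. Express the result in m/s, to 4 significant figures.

Δv ≈ 618.2 m/s

r = 1737 + 464.4 = 2201.4 km = 2.2014×10⁶ m.
Circular speed v_c = √(μ/r) = 1493 m/s.
Escape speed v_esc = √(2μ/r) = √2 × v_c = 2111 m/s.
Δv = v_esc − v_c = 618.2 m/s.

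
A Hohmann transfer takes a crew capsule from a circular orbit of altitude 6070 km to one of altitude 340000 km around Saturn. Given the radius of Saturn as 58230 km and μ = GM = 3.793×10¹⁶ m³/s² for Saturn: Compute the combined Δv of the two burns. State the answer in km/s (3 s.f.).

Δv_total ≈ 12.2 km/s

r₁ = 58230 + 6070 = 64300 km = 6.4300×10⁷ m.
r₂ = 58230 + 340000 = 398230 km = 3.9823×10⁸ m.
Transfer ellipse a_t = (r₁ + r₂)/2 = 2.313×10⁸ m.
At r₁: circular v_c1 = √(μ/r₁) = 24290 m/s; transfer-perikrone v_p = √[μ(2/r₁ − 1/a_t)] = 31870 m/s.
Δv₁ = v_p − v_c1 = 7583 m/s.
At r₂: circular v_c2 = √(μ/r₂) = 9759 m/s; transfer-apokrone v_a = √[μ(2/r₂ − 1/a_t)] = 5146 m/s.
Δv₂ = v_c2 − v_a = 4613 m/s.
Total Δv = Δv₁ + Δv₂ = 12200 m/s = 12.20 km/s.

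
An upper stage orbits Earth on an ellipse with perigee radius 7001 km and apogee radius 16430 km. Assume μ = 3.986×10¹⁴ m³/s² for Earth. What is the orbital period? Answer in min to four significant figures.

Semi-major axis a = (r_p + r_a)/2 = (7001.0 + 16430)/2 = 11716 km = 1.172×10⁷ m.
By Kepler's third law T = 2π√(a³/μ) = 2π × 2.009×10³ = 1.262×10⁴ s.
= 210.3 min.

T ≈ 210.3 min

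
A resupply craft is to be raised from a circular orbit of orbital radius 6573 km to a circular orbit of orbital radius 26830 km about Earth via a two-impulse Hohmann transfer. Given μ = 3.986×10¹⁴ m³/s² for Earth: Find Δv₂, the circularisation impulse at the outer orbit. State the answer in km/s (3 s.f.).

Δv ≈ 1.44 km/s

r₁ = 6573 km = 6.573×10⁶ m.
r₂ = 26830 km = 2.683×10⁷ m.
Transfer ellipse a_t = (r₁ + r₂)/2 = 1.670×10⁷ m.
At r₁: circular v_c1 = √(μ/r₁) = 7787 m/s; transfer-perigee v_p = √[μ(2/r₁ − 1/a_t)] = 9870 m/s.
At r₂: circular v_c2 = √(μ/r₂) = 3854 m/s; transfer-apogee v_a = √[μ(2/r₂ − 1/a_t)] = 2418 m/s.
Δv₂ = v_c2 − v_a = 1436 m/s.
= 1.436 km/s.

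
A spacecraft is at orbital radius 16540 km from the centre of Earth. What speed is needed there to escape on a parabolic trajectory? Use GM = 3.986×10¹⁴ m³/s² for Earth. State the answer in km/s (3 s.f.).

r = 16540 km = 1.654×10⁷ m.
Escape speed v_esc = √(2μ/r) = √(2 × 3.986×10¹⁴ / 1.654×10⁷) = √(4.820×10⁷) = 6943 m/s.
= 6.943 km/s.

v_esc ≈ 6.94 km/s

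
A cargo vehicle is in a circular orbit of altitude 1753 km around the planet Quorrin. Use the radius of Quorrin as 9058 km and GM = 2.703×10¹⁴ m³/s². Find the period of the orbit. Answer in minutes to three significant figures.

r = 9058 + 1753 = 10811 km = 1.0811×10⁷ m.
Kepler's third law: T = 2π√(r³/μ) = 2π√((1.081×10⁷)³ / 2.703×10¹⁴).
r³/μ = 4.675×10⁶ s², so T = 2π × 2.162×10³ = 1.358×10⁴ s.
Converting: 1.358×10⁴ s ÷ 60.00 = 226.4 minutes.

T ≈ 226 minutes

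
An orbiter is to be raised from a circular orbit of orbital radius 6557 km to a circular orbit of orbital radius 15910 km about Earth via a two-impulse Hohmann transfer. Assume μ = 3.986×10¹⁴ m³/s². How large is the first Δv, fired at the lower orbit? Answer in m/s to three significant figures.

Δv ≈ 1480 m/s

r₁ = 6557 km = 6.557×10⁶ m.
r₂ = 15910 km = 1.591×10⁷ m.
Transfer ellipse a_t = (r₁ + r₂)/2 = 1.123×10⁷ m.
At r₁: circular v_c1 = √(μ/r₁) = 7797 m/s; transfer-perigee v_p = √[μ(2/r₁ − 1/a_t)] = 9279 m/s.
Δv₁ = v_p − v_c1 = 1482 m/s.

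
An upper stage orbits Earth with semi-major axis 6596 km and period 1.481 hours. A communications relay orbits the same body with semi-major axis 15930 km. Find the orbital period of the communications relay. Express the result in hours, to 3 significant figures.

Kepler's third law: T² ∝ a³, so T₂ = T₁ (a₂/a₁)^(3/2).
a₂/a₁ = 2.415, (a₂/a₁)^(3/2) = 3.753.
T₂ = 1.481 × 3.753 = 5.559 hours.

T₂ ≈ 5.56 hours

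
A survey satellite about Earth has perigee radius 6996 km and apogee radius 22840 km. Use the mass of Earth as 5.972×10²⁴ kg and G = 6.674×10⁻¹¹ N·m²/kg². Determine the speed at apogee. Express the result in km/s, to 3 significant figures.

v ≈ 2.86 km/s

μ = GM = 6.674×10⁻¹¹ × 5.972×10²⁴ = 3.986×10¹⁴ m³/s².
Semi-major axis a = (r_p + r_a)/2 = 14918 km = 1.492×10⁷ m.
Vis-viva: v² = μ(2/r − 1/a) = 3.986×10¹⁴ × (8.757×10⁻⁸ − 6.703×10⁻⁸) = 8.184×10⁶ m²/s².
v = 2861 m/s = 2.861 km/s.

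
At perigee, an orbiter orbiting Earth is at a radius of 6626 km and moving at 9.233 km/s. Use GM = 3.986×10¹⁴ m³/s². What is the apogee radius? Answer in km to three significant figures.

r_p = 6.626×10⁶ m.
Specific energy ε = v²/2 − μ/r = -1.753×10⁷ J/kg, so a = −μ/(2ε) = 1.137×10⁷ m.
The apsides satisfy r_p + r_a = 2a, so the apogee radius is 2a − r_p = 1.611×10⁷ m = 16109 km.

apogee radius ≈ 16100 km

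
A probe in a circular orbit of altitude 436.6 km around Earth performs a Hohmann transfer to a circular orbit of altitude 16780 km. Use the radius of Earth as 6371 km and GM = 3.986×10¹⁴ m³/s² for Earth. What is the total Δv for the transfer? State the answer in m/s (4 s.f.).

r₁ = 6371 + 436.6 = 6807.6 km = 6.8076×10⁶ m.
r₂ = 6371 + 16780 = 23151 km = 2.3151×10⁷ m.
Transfer ellipse a_t = (r₁ + r₂)/2 = 1.498×10⁷ m.
At r₁: circular v_c1 = √(μ/r₁) = 7652 m/s; transfer-perigee v_p = √[μ(2/r₁ − 1/a_t)] = 9513 m/s.
Δv₁ = v_p − v_c1 = 1861 m/s.
At r₂: circular v_c2 = √(μ/r₂) = 4149 m/s; transfer-apogee v_a = √[μ(2/r₂ − 1/a_t)] = 2797 m/s.
Δv₂ = v_c2 − v_a = 1352 m/s.
Total Δv = Δv₁ + Δv₂ = 3213 m/s.

Δv_total ≈ 3213 m/s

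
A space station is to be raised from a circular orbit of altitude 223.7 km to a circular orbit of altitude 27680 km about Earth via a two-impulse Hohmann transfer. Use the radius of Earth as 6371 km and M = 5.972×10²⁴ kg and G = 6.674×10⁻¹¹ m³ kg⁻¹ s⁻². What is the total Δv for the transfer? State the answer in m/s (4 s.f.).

Δv_total ≈ 3761 m/s

μ = GM = 6.674×10⁻¹¹ × 5.972×10²⁴ = 3.986×10¹⁴ m³/s².
r₁ = 6371 + 223.7 = 6594.7 km = 6.5947×10⁶ m.
r₂ = 6371 + 27680 = 34051 km = 3.4051×10⁷ m.
Transfer ellipse a_t = (r₁ + r₂)/2 = 2.032×10⁷ m.
At r₁: circular v_c1 = √(μ/r₁) = 7774 m/s; transfer-perigee v_p = √[μ(2/r₁ − 1/a_t)] = 10060 m/s.
Δv₁ = v_p − v_c1 = 2289 m/s.
At r₂: circular v_c2 = √(μ/r₂) = 3421 m/s; transfer-apogee v_a = √[μ(2/r₂ − 1/a_t)] = 1949 m/s.
Δv₂ = v_c2 − v_a = 1472 m/s.
Total Δv = Δv₁ + Δv₂ = 3761 m/s.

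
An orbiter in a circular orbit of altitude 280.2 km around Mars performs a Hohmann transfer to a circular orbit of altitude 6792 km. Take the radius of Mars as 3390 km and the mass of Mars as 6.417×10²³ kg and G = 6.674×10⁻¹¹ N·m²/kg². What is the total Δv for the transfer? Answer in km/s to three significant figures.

Δv_total ≈ 1.28 km/s

μ = GM = 6.674×10⁻¹¹ × 6.417×10²³ = 4.283×10¹³ m³/s².
r₁ = 3390 + 280.2 = 3670.2 km = 3.6702×10⁶ m.
r₂ = 3390 + 6792 = 10182 km = 1.0182×10⁷ m.
Transfer ellipse a_t = (r₁ + r₂)/2 = 6.926×10⁶ m.
At r₁: circular v_c1 = √(μ/r₁) = 3416 m/s; transfer-periapsis v_p = √[μ(2/r₁ − 1/a_t)] = 4142 m/s.
Δv₁ = v_p − v_c1 = 725.8 m/s.
At r₂: circular v_c2 = √(μ/r₂) = 2051 m/s; transfer-apoapsis v_a = √[μ(2/r₂ − 1/a_t)] = 1493 m/s.
Δv₂ = v_c2 − v_a = 557.9 m/s.
Total Δv = Δv₁ + Δv₂ = 1284 m/s = 1.284 km/s.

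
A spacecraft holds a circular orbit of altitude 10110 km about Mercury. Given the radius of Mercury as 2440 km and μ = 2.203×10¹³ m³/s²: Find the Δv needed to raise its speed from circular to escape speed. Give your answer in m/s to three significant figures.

Δv ≈ 549 m/s

r = 2440 + 10110 = 12550 km = 1.2550×10⁷ m.
Circular speed v_c = √(μ/r) = 1325 m/s.
Escape speed v_esc = √(2μ/r) = √2 × v_c = 1874 m/s.
Δv = v_esc − v_c = 548.8 m/s.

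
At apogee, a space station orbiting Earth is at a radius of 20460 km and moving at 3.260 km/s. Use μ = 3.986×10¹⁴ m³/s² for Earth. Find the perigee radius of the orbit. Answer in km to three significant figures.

perigee radius ≈ 7670 km

r_a = 2.046×10⁷ m.
Specific energy ε = v²/2 − μ/r = -1.417×10⁷ J/kg, so a = −μ/(2ε) = 1.407×10⁷ m.
The apsides satisfy r_p + r_a = 2a, so the perigee radius is 2a − r_a = 7.674×10⁶ m = 7673.6 km.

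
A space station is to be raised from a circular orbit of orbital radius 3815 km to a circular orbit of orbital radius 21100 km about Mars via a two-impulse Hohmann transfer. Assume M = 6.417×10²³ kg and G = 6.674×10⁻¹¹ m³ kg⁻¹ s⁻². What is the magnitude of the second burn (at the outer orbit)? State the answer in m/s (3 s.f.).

Δv ≈ 636 m/s

μ = GM = 6.674×10⁻¹¹ × 6.417×10²³ = 4.283×10¹³ m³/s².
r₁ = 3815 km = 3.815×10⁶ m.
r₂ = 21100 km = 2.110×10⁷ m.
Transfer ellipse a_t = (r₁ + r₂)/2 = 1.246×10⁷ m.
At r₁: circular v_c1 = √(μ/r₁) = 3351 m/s; transfer-periapsis v_p = √[μ(2/r₁ − 1/a_t)] = 4361 m/s.
At r₂: circular v_c2 = √(μ/r₂) = 1425 m/s; transfer-apoapsis v_a = √[μ(2/r₂ − 1/a_t)] = 788.4 m/s.
Δv₂ = v_c2 − v_a = 636.3 m/s.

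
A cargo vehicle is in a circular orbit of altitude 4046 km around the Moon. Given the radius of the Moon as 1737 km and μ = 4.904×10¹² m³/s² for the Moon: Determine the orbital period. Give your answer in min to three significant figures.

T ≈ 658 min

r = 1737 + 4046 = 5783.0 km = 5.7830×10⁶ m.
Kepler's third law: T = 2π√(r³/μ) = 2π√((5.783×10⁶)³ / 4.904×10¹²).
r³/μ = 3.944×10⁷ s², so T = 2π × 6.280×10³ = 3.946×10⁴ s.
Converting: 3.946×10⁴ s ÷ 60.00 = 657.6 min.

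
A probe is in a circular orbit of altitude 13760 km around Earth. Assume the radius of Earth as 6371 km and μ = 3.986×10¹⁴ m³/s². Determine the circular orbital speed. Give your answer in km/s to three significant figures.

v ≈ 4.45 km/s

r = 6371 + 13760 = 20131 km = 2.0131×10⁷ m.
For a circular orbit v = √(μ/r) = √(3.986×10¹⁴ / 2.013×10⁷) = √(1.980×10⁷) = 4450 m/s.
That is 4.450 km/s.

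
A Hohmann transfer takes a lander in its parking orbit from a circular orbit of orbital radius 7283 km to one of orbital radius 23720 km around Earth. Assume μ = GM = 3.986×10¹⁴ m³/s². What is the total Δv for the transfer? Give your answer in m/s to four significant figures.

Δv_total ≈ 3043 m/s

r₁ = 7283 km = 7.283×10⁶ m.
r₂ = 23720 km = 2.372×10⁷ m.
Transfer ellipse a_t = (r₁ + r₂)/2 = 1.550×10⁷ m.
At r₁: circular v_c1 = √(μ/r₁) = 7398 m/s; transfer-perigee v_p = √[μ(2/r₁ − 1/a_t)] = 9151 m/s.
Δv₁ = v_p − v_c1 = 1753 m/s.
At r₂: circular v_c2 = √(μ/r₂) = 4099 m/s; transfer-apogee v_a = √[μ(2/r₂ − 1/a_t)] = 2810 m/s.
Δv₂ = v_c2 − v_a = 1289 m/s.
Total Δv = Δv₁ + Δv₂ = 3043 m/s.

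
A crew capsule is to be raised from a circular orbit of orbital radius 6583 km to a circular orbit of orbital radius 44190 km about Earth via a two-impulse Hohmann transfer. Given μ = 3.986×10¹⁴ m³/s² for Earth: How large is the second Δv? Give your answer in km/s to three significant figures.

Δv ≈ 1.47 km/s

r₁ = 6583 km = 6.583×10⁶ m.
r₂ = 44190 km = 4.419×10⁷ m.
Transfer ellipse a_t = (r₁ + r₂)/2 = 2.539×10⁷ m.
At r₁: circular v_c1 = √(μ/r₁) = 7781 m/s; transfer-perigee v_p = √[μ(2/r₁ − 1/a_t)] = 10270 m/s.
At r₂: circular v_c2 = √(μ/r₂) = 3003 m/s; transfer-apogee v_a = √[μ(2/r₂ − 1/a_t)] = 1529 m/s.
Δv₂ = v_c2 − v_a = 1474 m/s.
= 1.474 km/s.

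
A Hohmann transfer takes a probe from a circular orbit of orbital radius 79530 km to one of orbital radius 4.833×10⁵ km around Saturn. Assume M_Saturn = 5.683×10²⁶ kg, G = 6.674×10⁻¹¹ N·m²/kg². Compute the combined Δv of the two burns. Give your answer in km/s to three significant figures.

μ = GM = 6.674×10⁻¹¹ × 5.683×10²⁶ = 3.793×10¹⁶ m³/s².
r₁ = 79530 km = 7.953×10⁷ m.
r₂ = 4.833×10⁵ km = 4.833×10⁸ m.
Transfer ellipse a_t = (r₁ + r₂)/2 = 2.814×10⁸ m.
At r₁: circular v_c1 = √(μ/r₁) = 21840 m/s; transfer-perikrone v_p = √[μ(2/r₁ − 1/a_t)] = 28620 m/s.
Δv₁ = v_p − v_c1 = 6781 m/s.
At r₂: circular v_c2 = √(μ/r₂) = 8859 m/s; transfer-apokrone v_a = √[μ(2/r₂ − 1/a_t)] = 4709 m/s.
Δv₂ = v_c2 − v_a = 4149 m/s.
Total Δv = Δv₁ + Δv₂ = 10930 m/s = 10.93 km/s.

Δv_total ≈ 10.9 km/s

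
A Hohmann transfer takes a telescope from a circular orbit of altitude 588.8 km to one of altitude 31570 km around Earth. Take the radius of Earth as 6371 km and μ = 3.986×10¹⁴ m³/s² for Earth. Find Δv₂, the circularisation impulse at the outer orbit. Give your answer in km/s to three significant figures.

r₁ = 6371 + 588.8 = 6959.8 km = 6.9598×10⁶ m.
r₂ = 6371 + 31570 = 37941 km = 3.7941×10⁷ m.
Transfer ellipse a_t = (r₁ + r₂)/2 = 2.245×10⁷ m.
At r₁: circular v_c1 = √(μ/r₁) = 7568 m/s; transfer-perigee v_p = √[μ(2/r₁ − 1/a_t)] = 9838 m/s.
At r₂: circular v_c2 = √(μ/r₂) = 3241 m/s; transfer-apogee v_a = √[μ(2/r₂ − 1/a_t)] = 1805 m/s.
Δv₂ = v_c2 − v_a = 1437 m/s.
= 1.437 km/s.

Δv ≈ 1.44 km/s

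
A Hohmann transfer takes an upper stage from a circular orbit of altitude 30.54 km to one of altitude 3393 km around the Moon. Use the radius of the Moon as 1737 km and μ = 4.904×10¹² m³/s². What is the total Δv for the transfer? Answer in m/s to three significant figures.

r₁ = 1737 + 30.54 = 1767.5 km = 1.7675×10⁶ m.
r₂ = 1737 + 3393 = 5130.0 km = 5.1300×10⁶ m.
Transfer ellipse a_t = (r₁ + r₂)/2 = 3.449×10⁶ m.
At r₁: circular v_c1 = √(μ/r₁) = 1666 m/s; transfer-perilune v_p = √[μ(2/r₁ − 1/a_t)] = 2032 m/s.
Δv₁ = v_p − v_c1 = 365.8 m/s.
At r₂: circular v_c2 = √(μ/r₂) = 977.7 m/s; transfer-apolune v_a = √[μ(2/r₂ − 1/a_t)] = 700.0 m/s.
Δv₂ = v_c2 − v_a = 277.8 m/s.
Total Δv = Δv₁ + Δv₂ = 643.6 m/s.

Δv_total ≈ 644 m/s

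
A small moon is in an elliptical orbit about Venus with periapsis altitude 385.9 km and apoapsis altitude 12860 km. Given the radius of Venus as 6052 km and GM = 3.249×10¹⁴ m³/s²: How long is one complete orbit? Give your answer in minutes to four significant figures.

T ≈ 262.2 minutes

r_p = 6052 + 385.9 = 6437.9 km = 6.4379×10⁶ m.
r_a = 6052 + 12860 = 18912 km = 1.8912×10⁷ m.
Semi-major axis a = (r_p + r_a)/2 = (6437.9 + 18912)/2 = 12675 km = 1.267×10⁷ m.
By Kepler's third law T = 2π√(a³/μ) = 2π × 2.503×10³ = 1.573×10⁴ s.
= 262.2 minutes.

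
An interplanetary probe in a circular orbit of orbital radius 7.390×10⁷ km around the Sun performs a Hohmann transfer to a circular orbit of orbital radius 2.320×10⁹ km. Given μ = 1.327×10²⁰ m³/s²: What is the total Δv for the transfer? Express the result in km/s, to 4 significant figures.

r₁ = 7.390×10⁷ km = 7.390×10¹⁰ m.
r₂ = 2.320×10⁹ km = 2.320×10¹² m.
Transfer ellipse a_t = (r₁ + r₂)/2 = 1.197×10¹² m.
At r₁: circular v_c1 = √(μ/r₁) = 42380 m/s; transfer-perihelion v_p = √[μ(2/r₁ − 1/a_t)] = 59000 m/s.
Δv₁ = v_p − v_c1 = 16620 m/s.
At r₂: circular v_c2 = √(μ/r₂) = 7563 m/s; transfer-aphelion v_a = √[μ(2/r₂ − 1/a_t)] = 1879 m/s.
Δv₂ = v_c2 − v_a = 5684 m/s.
Total Δv = Δv₁ + Δv₂ = 22300 m/s = 22.30 km/s.

Δv_total ≈ 22.30 km/s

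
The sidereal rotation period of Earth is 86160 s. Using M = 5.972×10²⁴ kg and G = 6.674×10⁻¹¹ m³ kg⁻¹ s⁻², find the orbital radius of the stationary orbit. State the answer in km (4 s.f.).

r_sync ≈ 42160 km

μ = GM = 6.674×10⁻¹¹ × 5.972×10²⁴ = 3.986×10¹⁴ m³/s².
A synchronous orbit has period T, so by Kepler's third law a = (μT²/4π²)^(1/3).
μT²/4π² = 3.986×10¹⁴ × (8.616×10⁴)² / 39.48 = 7.495×10²² m³.
a = 4.216×10⁷ m = 42162 km.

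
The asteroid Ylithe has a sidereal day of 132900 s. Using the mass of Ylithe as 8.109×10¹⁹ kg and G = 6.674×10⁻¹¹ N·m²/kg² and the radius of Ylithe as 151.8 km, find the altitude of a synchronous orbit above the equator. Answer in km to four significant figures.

h_sync ≈ 1191 km

μ = GM = 6.674×10⁻¹¹ × 8.109×10¹⁹ = 5.412×10⁹ m³/s².
A synchronous orbit has period T, so by Kepler's third law a = (μT²/4π²)^(1/3).
μT²/4π² = 5.412×10⁹ × (1.329×10⁵)² / 39.48 = 2.421×10¹⁸ m³.
a = 1.343×10⁶ m = 1342.8 km.
Altitude h = a − R = 1342.8 − 151.8 = 1191.0 km.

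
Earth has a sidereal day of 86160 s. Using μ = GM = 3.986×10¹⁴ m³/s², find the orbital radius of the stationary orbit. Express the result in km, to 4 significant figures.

r_sync ≈ 42160 km

A synchronous orbit has period T, so by Kepler's third law a = (μT²/4π²)^(1/3).
μT²/4π² = 3.986×10¹⁴ × (8.616×10⁴)² / 39.48 = 7.495×10²² m³.
a = 4.216×10⁷ m = 42163 km.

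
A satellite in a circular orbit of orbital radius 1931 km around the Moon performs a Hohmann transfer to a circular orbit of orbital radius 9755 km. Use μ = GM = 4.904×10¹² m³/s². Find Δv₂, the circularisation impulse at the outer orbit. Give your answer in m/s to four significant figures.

r₁ = 1931 km = 1.931×10⁶ m.
r₂ = 9755 km = 9.755×10⁶ m.
Transfer ellipse a_t = (r₁ + r₂)/2 = 5.843×10⁶ m.
At r₁: circular v_c1 = √(μ/r₁) = 1594 m/s; transfer-perilune v_p = √[μ(2/r₁ − 1/a_t)] = 2059 m/s.
At r₂: circular v_c2 = √(μ/r₂) = 709.0 m/s; transfer-apolune v_a = √[μ(2/r₂ − 1/a_t)] = 407.6 m/s.
Δv₂ = v_c2 − v_a = 301.4 m/s.

Δv ≈ 301.4 m/s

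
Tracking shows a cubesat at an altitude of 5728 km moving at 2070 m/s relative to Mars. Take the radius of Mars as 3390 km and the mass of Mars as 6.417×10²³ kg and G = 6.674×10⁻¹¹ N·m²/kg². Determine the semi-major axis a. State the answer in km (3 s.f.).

a ≈ 8380 km

μ = GM = 6.674×10⁻¹¹ × 6.417×10²³ = 4.283×10¹³ m³/s².
r = 3390 + 5728 = 9118.0 km = 9.118×10⁶ m.
Vis-viva rearranged: 1/a = 2/r − v²/μ = 2.193×10⁻⁷ − 1.001×10⁻⁷ = 1.193×10⁻⁷ m⁻¹.
a = 8.383×10⁶ m = 8382.6 km.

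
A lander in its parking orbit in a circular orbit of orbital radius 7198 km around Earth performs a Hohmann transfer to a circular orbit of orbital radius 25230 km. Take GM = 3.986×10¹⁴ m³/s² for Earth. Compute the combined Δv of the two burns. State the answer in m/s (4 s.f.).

r₁ = 7198 km = 7.198×10⁶ m.
r₂ = 25230 km = 2.523×10⁷ m.
Transfer ellipse a_t = (r₁ + r₂)/2 = 1.621×10⁷ m.
At r₁: circular v_c1 = √(μ/r₁) = 7442 m/s; transfer-perigee v_p = √[μ(2/r₁ − 1/a_t)] = 9283 m/s.
Δv₁ = v_p − v_c1 = 1841 m/s.
At r₂: circular v_c2 = √(μ/r₂) = 3975 m/s; transfer-apogee v_a = √[μ(2/r₂ − 1/a_t)] = 2648 m/s.
Δv₂ = v_c2 − v_a = 1326 m/s.
Total Δv = Δv₁ + Δv₂ = 3168 m/s.

Δv_total ≈ 3168 m/s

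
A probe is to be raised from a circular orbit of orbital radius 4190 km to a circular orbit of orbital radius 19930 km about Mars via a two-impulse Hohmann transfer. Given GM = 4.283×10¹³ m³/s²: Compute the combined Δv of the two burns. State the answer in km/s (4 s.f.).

Δv_total ≈ 1.515 km/s

r₁ = 4190 km = 4.190×10⁶ m.
r₂ = 19930 km = 1.993×10⁷ m.
Transfer ellipse a_t = (r₁ + r₂)/2 = 1.206×10⁷ m.
At r₁: circular v_c1 = √(μ/r₁) = 3197 m/s; transfer-periapsis v_p = √[μ(2/r₁ − 1/a_t)] = 4110 m/s.
Δv₁ = v_p − v_c1 = 912.9 m/s.
At r₂: circular v_c2 = √(μ/r₂) = 1466 m/s; transfer-apoapsis v_a = √[μ(2/r₂ − 1/a_t)] = 864.1 m/s.
Δv₂ = v_c2 − v_a = 601.9 m/s.
Total Δv = Δv₁ + Δv₂ = 1515 m/s = 1.515 km/s.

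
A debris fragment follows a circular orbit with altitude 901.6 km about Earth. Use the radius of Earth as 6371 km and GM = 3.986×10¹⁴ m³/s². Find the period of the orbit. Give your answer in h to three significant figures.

r = 6371 + 901.6 = 7272.6 km = 7.2726×10⁶ m.
Kepler's third law: T = 2π√(r³/μ) = 2π√((7.273×10⁶)³ / 3.986×10¹⁴).
r³/μ = 9.650×10⁵ s², so T = 2π × 9.823×10² = 6.172×10³ s.
Converting: 6.172×10³ s ÷ 3600 = 1.715 h.

T ≈ 1.71 h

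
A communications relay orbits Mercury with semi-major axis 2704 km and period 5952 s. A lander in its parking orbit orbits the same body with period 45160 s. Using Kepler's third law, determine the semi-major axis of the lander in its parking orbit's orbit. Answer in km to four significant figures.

a₂ ≈ 10440 km

Kepler's third law: a³ ∝ T², so a₂ = a₁ (T₂/T₁)^(2/3).
T₂/T₁ = 7.587, (T₂/T₁)^(2/3) = 3.861.
a₂ = 2704 × 3.861 = 10440 km.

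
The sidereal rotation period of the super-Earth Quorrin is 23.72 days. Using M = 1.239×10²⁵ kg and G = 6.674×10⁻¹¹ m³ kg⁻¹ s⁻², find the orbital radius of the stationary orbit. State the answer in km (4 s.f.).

μ = GM = 6.674×10⁻¹¹ × 1.239×10²⁵ = 8.269×10¹⁴ m³/s².
T = 23.72 days = 2.049×10⁶ s.
A synchronous orbit has period T, so by Kepler's third law a = (μT²/4π²)^(1/3).
μT²/4π² = 8.269×10¹⁴ × (2.049×10⁶)² / 39.48 = 8.797×10²⁵ m³.
a = 4.448×10⁸ m = 4.4475×10⁵ km.

r_sync ≈ 4.448×10⁵ km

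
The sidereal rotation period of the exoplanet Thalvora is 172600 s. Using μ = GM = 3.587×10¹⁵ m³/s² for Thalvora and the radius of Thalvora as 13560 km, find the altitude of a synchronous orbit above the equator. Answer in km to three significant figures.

A synchronous orbit has period T, so by Kepler's third law a = (μT²/4π²)^(1/3).
μT²/4π² = 3.587×10¹⁵ × (1.726×10⁵)² / 39.48 = 2.707×10²⁴ m³.
a = 1.394×10⁸ m = 1.3936×10⁵ km.
Altitude h = a − R = 1.3936×10⁵ − 13560 = 1.2580×10⁵ km.

h_sync ≈ 1.26×10⁵ km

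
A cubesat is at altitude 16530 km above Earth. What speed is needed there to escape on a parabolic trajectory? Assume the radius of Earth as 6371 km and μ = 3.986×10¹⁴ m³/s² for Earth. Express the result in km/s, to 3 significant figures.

v_esc ≈ 5.90 km/s

r = 6371 + 16530 = 22901 km = 2.2901×10⁷ m.
Escape speed v_esc = √(2μ/r) = √(2 × 3.986×10¹⁴ / 2.290×10⁷) = √(3.481×10⁷) = 5900 m/s.
= 5.900 km/s.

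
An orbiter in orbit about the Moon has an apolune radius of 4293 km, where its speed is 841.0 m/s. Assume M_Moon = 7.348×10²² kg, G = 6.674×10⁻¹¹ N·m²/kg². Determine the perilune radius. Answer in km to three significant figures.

perilune radius ≈ 1920 km

μ = GM = 6.674×10⁻¹¹ × 7.348×10²² = 4.904×10¹² m³/s².
r_a = 4.293×10⁶ m.
Specific energy ε = v²/2 − μ/r = -7.887×10⁵ J/kg, so a = −μ/(2ε) = 3.109×10⁶ m.
The apsides satisfy r_p + r_a = 2a, so the perilune radius is 2a − r_a = 1.925×10⁶ m = 1924.9 km.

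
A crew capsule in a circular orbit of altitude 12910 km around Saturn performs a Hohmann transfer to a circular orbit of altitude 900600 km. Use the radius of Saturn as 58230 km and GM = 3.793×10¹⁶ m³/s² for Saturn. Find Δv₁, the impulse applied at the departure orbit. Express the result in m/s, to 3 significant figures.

r₁ = 58230 + 12910 = 71140 km = 7.1140×10⁷ m.
r₂ = 58230 + 900600 = 958830 km = 9.5883×10⁸ m.
Transfer ellipse a_t = (r₁ + r₂)/2 = 5.150×10⁸ m.
At r₁: circular v_c1 = √(μ/r₁) = 23090 m/s; transfer-perikrone v_p = √[μ(2/r₁ − 1/a_t)] = 31510 m/s.
Δv₁ = v_p − v_c1 = 8417 m/s.

Δv ≈ 8420 m/s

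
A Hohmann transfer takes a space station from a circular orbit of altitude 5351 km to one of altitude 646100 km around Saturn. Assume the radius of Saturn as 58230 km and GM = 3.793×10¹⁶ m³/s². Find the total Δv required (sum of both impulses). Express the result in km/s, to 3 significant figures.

r₁ = 58230 + 5351 = 63581 km = 6.3581×10⁷ m.
r₂ = 58230 + 646100 = 704330 km = 7.0433×10⁸ m.
Transfer ellipse a_t = (r₁ + r₂)/2 = 3.840×10⁸ m.
At r₁: circular v_c1 = √(μ/r₁) = 24420 m/s; transfer-perikrone v_p = √[μ(2/r₁ − 1/a_t)] = 33080 m/s.
Δv₁ = v_p − v_c1 = 8656 m/s.
At r₂: circular v_c2 = √(μ/r₂) = 7338 m/s; transfer-apokrone v_a = √[μ(2/r₂ − 1/a_t)] = 2986 m/s.
Δv₂ = v_c2 − v_a = 4352 m/s.
Total Δv = Δv₁ + Δv₂ = 13010 m/s = 13.01 km/s.

Δv_total ≈ 13.0 km/s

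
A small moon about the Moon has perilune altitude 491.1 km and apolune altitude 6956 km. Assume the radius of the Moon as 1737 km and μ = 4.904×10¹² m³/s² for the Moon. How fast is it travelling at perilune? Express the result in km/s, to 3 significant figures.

r_p = 1737 + 491.1 = 2228.1 km = 2.2281×10⁶ m.
r_a = 1737 + 6956 = 8693.0 km = 8.6930×10⁶ m.
Semi-major axis a = (r_p + r_a)/2 = 5460.6 km = 5.461×10⁶ m.
Vis-viva: v² = μ(2/r − 1/a) = 4.904×10¹² × (8.976×10⁻⁷ − 1.831×10⁻⁷) = 3.504×10⁶ m²/s².
v = 1872 m/s = 1.872 km/s.

v ≈ 1.87 km/s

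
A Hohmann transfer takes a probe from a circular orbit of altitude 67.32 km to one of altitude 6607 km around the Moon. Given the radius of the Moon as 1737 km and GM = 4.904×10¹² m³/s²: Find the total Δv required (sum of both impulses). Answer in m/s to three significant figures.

r₁ = 1737 + 67.32 = 1804.3 km = 1.8043×10⁶ m.
r₂ = 1737 + 6607 = 8344.0 km = 8.3440×10⁶ m.
Transfer ellipse a_t = (r₁ + r₂)/2 = 5.074×10⁶ m.
At r₁: circular v_c1 = √(μ/r₁) = 1649 m/s; transfer-perilune v_p = √[μ(2/r₁ − 1/a_t)] = 2114 m/s.
Δv₁ = v_p − v_c1 = 465.5 m/s.
At r₂: circular v_c2 = √(μ/r₂) = 766.6 m/s; transfer-apolune v_a = √[μ(2/r₂ − 1/a_t)] = 457.2 m/s.
Δv₂ = v_c2 − v_a = 309.5 m/s.
Total Δv = Δv₁ + Δv₂ = 775.0 m/s.

Δv_total ≈ 775 m/s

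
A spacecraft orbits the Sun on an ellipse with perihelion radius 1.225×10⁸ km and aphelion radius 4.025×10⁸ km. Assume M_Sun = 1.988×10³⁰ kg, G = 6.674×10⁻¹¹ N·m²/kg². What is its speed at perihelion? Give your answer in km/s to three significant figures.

μ = GM = 6.674×10⁻¹¹ × 1.988×10³⁰ = 1.327×10²⁰ m³/s².
Semi-major axis a = (r_p + r_a)/2 = 2.6250×10⁸ km = 2.625×10¹¹ m.
Vis-viva: v² = μ(2/r − 1/a) = 1.327×10²⁰ × (1.633×10⁻¹¹ − 3.810×10⁻¹²) = 1.661×10⁹ m²/s².
v = 40750 m/s = 40.75 km/s.

v ≈ 40.8 km/s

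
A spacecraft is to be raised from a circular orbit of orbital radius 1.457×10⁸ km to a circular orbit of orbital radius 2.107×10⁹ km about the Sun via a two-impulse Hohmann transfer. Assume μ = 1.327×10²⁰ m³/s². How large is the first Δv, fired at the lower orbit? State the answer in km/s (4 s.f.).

Δv ≈ 11.10 km/s

r₁ = 1.457×10⁸ km = 1.457×10¹¹ m.
r₂ = 2.107×10⁹ km = 2.107×10¹² m.
Transfer ellipse a_t = (r₁ + r₂)/2 = 1.126×10¹² m.
At r₁: circular v_c1 = √(μ/r₁) = 30180 m/s; transfer-perihelion v_p = √[μ(2/r₁ − 1/a_t)] = 41280 m/s.
Δv₁ = v_p − v_c1 = 11100 m/s.
= 11.10 km/s.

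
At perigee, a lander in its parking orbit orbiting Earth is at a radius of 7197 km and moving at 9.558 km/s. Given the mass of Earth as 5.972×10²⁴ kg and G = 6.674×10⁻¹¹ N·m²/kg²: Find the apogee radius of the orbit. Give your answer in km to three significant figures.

μ = GM = 6.674×10⁻¹¹ × 5.972×10²⁴ = 3.986×10¹⁴ m³/s².
r_p = 7.197×10⁶ m.
Specific energy ε = v²/2 − μ/r = -9.703×10⁶ J/kg, so a = −μ/(2ε) = 2.054×10⁷ m.
The apsides satisfy r_p + r_a = 2a, so the apogee radius is 2a − r_p = 3.388×10⁷ m = 33882 km.

apogee radius ≈ 33900 km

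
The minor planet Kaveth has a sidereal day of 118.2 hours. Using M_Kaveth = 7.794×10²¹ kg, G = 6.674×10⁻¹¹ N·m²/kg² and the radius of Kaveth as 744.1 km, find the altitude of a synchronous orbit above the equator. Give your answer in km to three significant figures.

μ = GM = 6.674×10⁻¹¹ × 7.794×10²¹ = 5.202×10¹¹ m³/s².
T = 118.2 hours = 4.255×10⁵ s.
A synchronous orbit has period T, so by Kepler's third law a = (μT²/4π²)^(1/3).
μT²/4π² = 5.202×10¹¹ × (4.255×10⁵)² / 39.48 = 2.386×10²¹ m³.
a = 1.336×10⁷ m = 13362 km.
Altitude h = a − R = 13362 − 744.1 = 12618 km.

h_sync ≈ 12600 km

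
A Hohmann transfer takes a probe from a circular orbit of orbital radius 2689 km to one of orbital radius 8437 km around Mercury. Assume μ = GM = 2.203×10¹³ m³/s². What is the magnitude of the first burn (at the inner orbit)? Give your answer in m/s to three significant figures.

Δv ≈ 663 m/s

r₁ = 2689 km = 2.689×10⁶ m.
r₂ = 8437 km = 8.437×10⁶ m.
Transfer ellipse a_t = (r₁ + r₂)/2 = 5.563×10⁶ m.
At r₁: circular v_c1 = √(μ/r₁) = 2862 m/s; transfer-periherm v_p = √[μ(2/r₁ − 1/a_t)] = 3525 m/s.
Δv₁ = v_p − v_c1 = 662.7 m/s.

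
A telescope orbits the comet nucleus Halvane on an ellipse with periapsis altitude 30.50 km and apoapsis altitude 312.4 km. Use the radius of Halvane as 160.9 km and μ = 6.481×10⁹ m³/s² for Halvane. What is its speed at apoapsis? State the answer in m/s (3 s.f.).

r_p = 160.9 + 30.50 = 191.40 km = 1.9140×10⁵ m.
r_a = 160.9 + 312.4 = 473.30 km = 4.7330×10⁵ m.
Semi-major axis a = (r_p + r_a)/2 = 332.35 km = 3.323×10⁵ m.
Vis-viva: v² = μ(2/r − 1/a) = 6.481×10⁹ × (4.226×10⁻⁶ − 3.009×10⁻⁶) = 7.886×10³ m²/s².
v = 88.80 m/s.

v ≈ 88.8 m/s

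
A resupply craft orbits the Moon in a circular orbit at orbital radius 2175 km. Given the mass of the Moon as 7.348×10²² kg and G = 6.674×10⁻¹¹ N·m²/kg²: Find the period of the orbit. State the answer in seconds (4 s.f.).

T ≈ 9101 seconds

μ = GM = 6.674×10⁻¹¹ × 7.348×10²² = 4.904×10¹² m³/s².
r = 2175 km = 2.175×10⁶ m.
Kepler's third law: T = 2π√(r³/μ) = 2π√((2.175×10⁶)³ / 4.904×10¹²).
r³/μ = 2.098×10⁶ s², so T = 2π × 1.448×10³ = 9.101×10³ s.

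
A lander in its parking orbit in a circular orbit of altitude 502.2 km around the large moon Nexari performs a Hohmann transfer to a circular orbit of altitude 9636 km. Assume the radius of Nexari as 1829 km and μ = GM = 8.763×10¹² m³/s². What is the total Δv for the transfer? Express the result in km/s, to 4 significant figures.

Δv_total ≈ 0.9267 km/s

r₁ = 1829 + 502.2 = 2331.2 km = 2.3312×10⁶ m.
r₂ = 1829 + 9636 = 11465 km = 1.1465×10⁷ m.
Transfer ellipse a_t = (r₁ + r₂)/2 = 6.898×10⁶ m.
At r₁: circular v_c1 = √(μ/r₁) = 1939 m/s; transfer-periapsis v_p = √[μ(2/r₁ − 1/a_t)] = 2500 m/s.
Δv₁ = v_p − v_c1 = 560.7 m/s.
At r₂: circular v_c2 = √(μ/r₂) = 874.3 m/s; transfer-apoapsis v_a = √[μ(2/r₂ − 1/a_t)] = 508.2 m/s.
Δv₂ = v_c2 − v_a = 366.0 m/s.
Total Δv = Δv₁ + Δv₂ = 926.7 m/s = 0.9267 km/s.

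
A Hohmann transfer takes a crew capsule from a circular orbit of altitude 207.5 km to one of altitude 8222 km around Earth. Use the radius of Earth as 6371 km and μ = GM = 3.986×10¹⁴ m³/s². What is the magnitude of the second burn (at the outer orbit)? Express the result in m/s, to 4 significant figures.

Δv ≈ 1106 m/s

r₁ = 6371 + 207.5 = 6578.5 km = 6.5785×10⁶ m.
r₂ = 6371 + 8222 = 14593 km = 1.4593×10⁷ m.
Transfer ellipse a_t = (r₁ + r₂)/2 = 1.059×10⁷ m.
At r₁: circular v_c1 = √(μ/r₁) = 7784 m/s; transfer-perigee v_p = √[μ(2/r₁ − 1/a_t)] = 9139 m/s.
At r₂: circular v_c2 = √(μ/r₂) = 5226 m/s; transfer-apogee v_a = √[μ(2/r₂ − 1/a_t)] = 4120 m/s.
Δv₂ = v_c2 − v_a = 1106 m/s.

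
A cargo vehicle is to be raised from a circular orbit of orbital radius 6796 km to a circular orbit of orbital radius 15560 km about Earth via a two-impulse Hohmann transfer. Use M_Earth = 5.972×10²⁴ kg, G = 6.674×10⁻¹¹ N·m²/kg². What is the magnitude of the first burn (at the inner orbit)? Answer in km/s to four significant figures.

μ = GM = 6.674×10⁻¹¹ × 5.972×10²⁴ = 3.986×10¹⁴ m³/s².
r₁ = 6796 km = 6.796×10⁶ m.
r₂ = 15560 km = 1.556×10⁷ m.
Transfer ellipse a_t = (r₁ + r₂)/2 = 1.118×10⁷ m.
At r₁: circular v_c1 = √(μ/r₁) = 7658 m/s; transfer-perigee v_p = √[μ(2/r₁ − 1/a_t)] = 9035 m/s.
Δv₁ = v_p − v_c1 = 1377 m/s.
= 1.377 km/s.

Δv ≈ 1.377 km/s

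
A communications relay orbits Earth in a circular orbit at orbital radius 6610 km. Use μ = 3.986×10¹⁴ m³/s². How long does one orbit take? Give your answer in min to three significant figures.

T ≈ 89.1 min

r = 6610 km = 6.610×10⁶ m.
Kepler's third law: T = 2π√(r³/μ) = 2π√((6.610×10⁶)³ / 3.986×10¹⁴).
r³/μ = 7.245×10⁵ s², so T = 2π × 8.512×10² = 5.348×10³ s.
Converting: 5.348×10³ s ÷ 60.00 = 89.14 min.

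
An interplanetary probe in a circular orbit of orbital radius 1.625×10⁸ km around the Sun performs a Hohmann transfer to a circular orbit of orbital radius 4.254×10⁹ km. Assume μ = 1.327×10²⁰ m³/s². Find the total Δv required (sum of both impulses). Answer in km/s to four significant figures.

r₁ = 1.625×10⁸ km = 1.625×10¹¹ m.
r₂ = 4.254×10⁹ km = 4.254×10¹² m.
Transfer ellipse a_t = (r₁ + r₂)/2 = 2.208×10¹² m.
At r₁: circular v_c1 = √(μ/r₁) = 28580 m/s; transfer-perihelion v_p = √[μ(2/r₁ − 1/a_t)] = 39660 m/s.
Δv₁ = v_p − v_c1 = 11090 m/s.
At r₂: circular v_c2 = √(μ/r₂) = 5585 m/s; transfer-aphelion v_a = √[μ(2/r₂ − 1/a_t)] = 1515 m/s.
Δv₂ = v_c2 − v_a = 4070 m/s.
Total Δv = Δv₁ + Δv₂ = 15160 m/s = 15.16 km/s.

Δv_total ≈ 15.16 km/s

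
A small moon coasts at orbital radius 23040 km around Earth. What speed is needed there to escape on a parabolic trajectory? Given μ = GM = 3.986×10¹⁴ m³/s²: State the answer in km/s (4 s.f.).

r = 23040 km = 2.304×10⁷ m.
Escape speed v_esc = √(2μ/r) = √(2 × 3.986×10¹⁴ / 2.304×10⁷) = √(3.460×10⁷) = 5882 m/s.
= 5.882 km/s.

v_esc ≈ 5.882 km/s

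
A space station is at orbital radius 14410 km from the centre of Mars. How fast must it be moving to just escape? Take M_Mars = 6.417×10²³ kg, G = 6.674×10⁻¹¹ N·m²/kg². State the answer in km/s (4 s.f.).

μ = GM = 6.674×10⁻¹¹ × 6.417×10²³ = 4.283×10¹³ m³/s².
r = 14410 km = 1.441×10⁷ m.
Escape speed v_esc = √(2μ/r) = √(2 × 4.283×10¹³ / 1.441×10⁷) = √(5.944×10⁶) = 2438 m/s.
= 2.438 km/s.

v_esc ≈ 2.438 km/s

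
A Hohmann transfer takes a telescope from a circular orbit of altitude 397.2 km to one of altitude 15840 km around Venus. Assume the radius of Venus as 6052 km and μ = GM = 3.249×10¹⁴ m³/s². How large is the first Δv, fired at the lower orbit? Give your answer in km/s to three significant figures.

r₁ = 6052 + 397.2 = 6449.2 km = 6.4492×10⁶ m.
r₂ = 6052 + 15840 = 21892 km = 2.1892×10⁷ m.
Transfer ellipse a_t = (r₁ + r₂)/2 = 1.417×10⁷ m.
At r₁: circular v_c1 = √(μ/r₁) = 7098 m/s; transfer-periapsis v_p = √[μ(2/r₁ − 1/a_t)] = 8822 m/s.
Δv₁ = v_p − v_c1 = 1724 m/s.
= 1.724 km/s.

Δv ≈ 1.72 km/s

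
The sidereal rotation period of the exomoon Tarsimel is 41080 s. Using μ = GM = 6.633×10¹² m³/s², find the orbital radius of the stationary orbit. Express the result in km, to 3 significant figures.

A synchronous orbit has period T, so by Kepler's third law a = (μT²/4π²)^(1/3).
μT²/4π² = 6.633×10¹² × (4.108×10⁴)² / 39.48 = 2.835×10²⁰ m³.
a = 6.570×10⁶ m = 6569.6 km.

r_sync ≈ 6570 km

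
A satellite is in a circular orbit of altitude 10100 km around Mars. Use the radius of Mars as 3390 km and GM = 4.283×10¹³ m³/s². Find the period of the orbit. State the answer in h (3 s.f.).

r = 3390 + 10100 = 13490 km = 1.3490×10⁷ m.
Kepler's third law: T = 2π√(r³/μ) = 2π√((1.349×10⁷)³ / 4.283×10¹³).
r³/μ = 5.732×10⁷ s², so T = 2π × 7.571×10³ = 4.757×10⁴ s.
Converting: 4.757×10⁴ s ÷ 3600 = 13.21 h.

T ≈ 13.2 h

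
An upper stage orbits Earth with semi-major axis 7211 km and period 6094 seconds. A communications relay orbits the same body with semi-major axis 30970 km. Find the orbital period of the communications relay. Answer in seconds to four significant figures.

Kepler's third law: T² ∝ a³, so T₂ = T₁ (a₂/a₁)^(3/2).
a₂/a₁ = 4.295, (a₂/a₁)^(3/2) = 8.901.
T₂ = 6094 × 8.901 = 54240 seconds.

T₂ ≈ 54240 seconds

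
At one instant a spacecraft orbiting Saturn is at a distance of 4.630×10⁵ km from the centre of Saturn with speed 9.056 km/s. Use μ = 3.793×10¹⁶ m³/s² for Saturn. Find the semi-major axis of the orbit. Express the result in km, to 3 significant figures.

r = 4.630×10⁸ m.
Vis-viva rearranged: 1/a = 2/r − v²/μ = 4.320×10⁻⁹ − 2.162×10⁻⁹ = 2.157×10⁻⁹ m⁻¹.
a = 4.635×10⁸ m = 4.6350×10⁵ km.

a ≈ 4.64×10⁵ km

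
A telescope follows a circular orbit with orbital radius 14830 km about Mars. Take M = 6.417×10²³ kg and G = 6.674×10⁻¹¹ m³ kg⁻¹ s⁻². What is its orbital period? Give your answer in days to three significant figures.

T ≈ 0.635 days

μ = GM = 6.674×10⁻¹¹ × 6.417×10²³ = 4.283×10¹³ m³/s².
r = 14830 km = 1.483×10⁷ m.
Kepler's third law: T = 2π√(r³/μ) = 2π√((1.483×10⁷)³ / 4.283×10¹³).
r³/μ = 7.616×10⁷ s², so T = 2π × 8.727×10³ = 5.483×10⁴ s.
Converting: 5.483×10⁴ s ÷ 86400 = 0.6346 days.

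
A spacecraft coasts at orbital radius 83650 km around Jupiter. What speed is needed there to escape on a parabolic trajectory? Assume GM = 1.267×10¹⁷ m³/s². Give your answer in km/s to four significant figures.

r = 83650 km = 8.365×10⁷ m.
Escape speed v_esc = √(2μ/r) = √(2 × 1.267×10¹⁷ / 8.365×10⁷) = √(3.029×10⁹) = 55040 m/s.
= 55.04 km/s.

v_esc ≈ 55.04 km/s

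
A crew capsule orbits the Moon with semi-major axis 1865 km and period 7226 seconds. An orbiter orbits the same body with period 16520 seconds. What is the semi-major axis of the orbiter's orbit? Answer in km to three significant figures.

a₂ ≈ 3240 km

Kepler's third law: a³ ∝ T², so a₂ = a₁ (T₂/T₁)^(2/3).
T₂/T₁ = 2.286, (T₂/T₁)^(2/3) = 1.735.
a₂ = 1865 × 1.735 = 3237 km.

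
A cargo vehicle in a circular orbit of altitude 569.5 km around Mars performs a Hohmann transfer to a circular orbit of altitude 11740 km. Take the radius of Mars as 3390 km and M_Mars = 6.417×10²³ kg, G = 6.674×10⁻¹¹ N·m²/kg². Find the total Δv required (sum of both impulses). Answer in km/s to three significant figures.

Δv_total ≈ 1.45 km/s

μ = GM = 6.674×10⁻¹¹ × 6.417×10²³ = 4.283×10¹³ m³/s².
r₁ = 3390 + 569.5 = 3959.5 km = 3.9595×10⁶ m.
r₂ = 3390 + 11740 = 15130 km = 1.5130×10⁷ m.
Transfer ellipse a_t = (r₁ + r₂)/2 = 9.545×10⁶ m.
At r₁: circular v_c1 = √(μ/r₁) = 3289 m/s; transfer-periapsis v_p = √[μ(2/r₁ − 1/a_t)] = 4141 m/s.
Δv₁ = v_p − v_c1 = 851.9 m/s.
At r₂: circular v_c2 = √(μ/r₂) = 1682 m/s; transfer-apoapsis v_a = √[μ(2/r₂ − 1/a_t)] = 1084 m/s.
Δv₂ = v_c2 − v_a = 598.8 m/s.
Total Δv = Δv₁ + Δv₂ = 1451 m/s = 1.451 km/s.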